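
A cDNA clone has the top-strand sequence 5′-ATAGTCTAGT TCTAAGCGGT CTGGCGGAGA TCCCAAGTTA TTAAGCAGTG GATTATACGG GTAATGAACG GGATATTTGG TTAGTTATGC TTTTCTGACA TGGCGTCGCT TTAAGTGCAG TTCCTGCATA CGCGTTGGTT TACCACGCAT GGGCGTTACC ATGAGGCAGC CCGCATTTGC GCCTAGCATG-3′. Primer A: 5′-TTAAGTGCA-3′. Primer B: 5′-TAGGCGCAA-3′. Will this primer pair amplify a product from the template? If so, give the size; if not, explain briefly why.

Yes — a 75 bp product.

Primer A (TTAAGTGCA) matches the top strand at positions 111–119; it acts as a forward primer.
Primer B's reverse complement is TTGCGCCTA, matching the top strand at positions 177–185; it acts as a reverse primer.
The 3' ends face each other across positions 111–185, giving a 75 bp product.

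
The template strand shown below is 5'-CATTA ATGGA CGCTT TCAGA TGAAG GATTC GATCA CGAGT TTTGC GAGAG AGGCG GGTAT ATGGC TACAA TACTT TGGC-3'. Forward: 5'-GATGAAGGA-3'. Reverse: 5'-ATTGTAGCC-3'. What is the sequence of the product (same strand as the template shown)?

Scanning the template, GATGAAGGA occurs at positions 19–27; this primer anneals to the bottom strand there with its 3' end pointing downstream.
Reverse complement of the reverse primer: GGCTACAAT. This occurs on the top strand at positions 63–71.
The product is the template from position 19 through 71 (53 bp).

5'-GATGAAGGATTCGATCACGAGTTTTGCGAGAGAGGCGGGTATATGGCTACAAT-3'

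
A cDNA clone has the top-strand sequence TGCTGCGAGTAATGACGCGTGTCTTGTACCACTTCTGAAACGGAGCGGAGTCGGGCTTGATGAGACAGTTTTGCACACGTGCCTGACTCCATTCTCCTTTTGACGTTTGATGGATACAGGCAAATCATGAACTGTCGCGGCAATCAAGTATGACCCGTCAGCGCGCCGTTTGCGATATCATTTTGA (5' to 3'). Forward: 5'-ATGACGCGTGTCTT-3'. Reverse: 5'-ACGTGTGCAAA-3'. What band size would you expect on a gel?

Scanning the template, ATGACGCGTGTCTT occurs at positions 12–25; this primer anneals to the bottom strand there with its 3' end pointing downstream.
The reverse primer's reverse complement is TTTGCACACGT, which matches the template at positions 70–80.
Product length = (reverse-primer end) − (forward-primer start) + 1 = 80 − 12 + 1 = 69 bp.

69 bp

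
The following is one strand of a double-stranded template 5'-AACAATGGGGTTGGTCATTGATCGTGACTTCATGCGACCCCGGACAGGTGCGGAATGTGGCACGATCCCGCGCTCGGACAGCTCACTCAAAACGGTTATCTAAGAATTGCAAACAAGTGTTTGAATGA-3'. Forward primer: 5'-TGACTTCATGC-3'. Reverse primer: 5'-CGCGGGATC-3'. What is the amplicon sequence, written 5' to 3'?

The forward primer matches the template at positions 25–35.
Taking the reverse complement of CGCGGGATC gives GATCCCGCG, found at positions 64–72 on the template; the primer anneals here to the top strand with its 3' end pointing upstream.
The product is the template from position 25 through 72 (48 bp).

5'-TGACTTCATGCGACCCCGGACAGGTGCGGAATGTGGCACGATCCCGCG-3'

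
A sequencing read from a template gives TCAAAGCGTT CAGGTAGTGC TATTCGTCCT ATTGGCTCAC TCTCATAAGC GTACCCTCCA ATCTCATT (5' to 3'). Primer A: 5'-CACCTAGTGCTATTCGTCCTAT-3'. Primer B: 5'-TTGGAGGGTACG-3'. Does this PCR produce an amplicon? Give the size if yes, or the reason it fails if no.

Primer A (CACCTAGTGCTATTCGTCCTAT) does not match the top strand, and its reverse complement ATAGGACGAATAGCACTAGGTG does not match either.
With no annealing site for primer A, no amplification occurs.

No product — primer A has no binding site in the template.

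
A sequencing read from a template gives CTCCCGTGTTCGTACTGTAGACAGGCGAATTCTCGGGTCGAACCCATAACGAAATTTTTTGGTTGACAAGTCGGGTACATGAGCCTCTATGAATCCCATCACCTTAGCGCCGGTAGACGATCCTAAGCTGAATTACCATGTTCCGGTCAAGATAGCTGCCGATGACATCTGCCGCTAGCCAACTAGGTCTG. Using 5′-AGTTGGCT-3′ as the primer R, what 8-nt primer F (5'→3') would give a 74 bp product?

The reverse primer's reverse complement AGCCAACT matches the template at positions 177–184, so the product ends at position 184.
A 74 bp product then starts at position 184 − 74 + 1 = 111.
The forward primer is identical to the top strand there: CGGTAGAC.

5'-CGGTAGAC-3'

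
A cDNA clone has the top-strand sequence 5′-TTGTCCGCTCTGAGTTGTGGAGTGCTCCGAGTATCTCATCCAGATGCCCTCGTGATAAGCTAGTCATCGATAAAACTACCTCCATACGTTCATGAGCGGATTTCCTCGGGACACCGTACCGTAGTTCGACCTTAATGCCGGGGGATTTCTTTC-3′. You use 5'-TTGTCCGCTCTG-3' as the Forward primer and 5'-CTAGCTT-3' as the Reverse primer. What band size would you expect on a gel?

63 bp

Forward primer TTGTCCGCTCTG is found on the top strand at positions 1–12.
The reverse primer's reverse complement is AAGCTAG, which matches the template at positions 57–63.
The product runs from position 1 to position 63, so its length is 63 − 1 + 1 = 63 bp.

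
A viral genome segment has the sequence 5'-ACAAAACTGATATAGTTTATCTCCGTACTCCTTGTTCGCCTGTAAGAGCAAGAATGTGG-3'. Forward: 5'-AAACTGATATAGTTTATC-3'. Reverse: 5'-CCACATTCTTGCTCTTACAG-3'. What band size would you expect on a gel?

56 bp

The forward primer matches the template at positions 4–21.
The reverse primer's reverse complement is CTGTAAGAGCAAGAATGTGG, which matches the template at positions 40–59.
Product length = (reverse-primer end) − (forward-primer start) + 1 = 59 − 4 + 1 = 56 bp.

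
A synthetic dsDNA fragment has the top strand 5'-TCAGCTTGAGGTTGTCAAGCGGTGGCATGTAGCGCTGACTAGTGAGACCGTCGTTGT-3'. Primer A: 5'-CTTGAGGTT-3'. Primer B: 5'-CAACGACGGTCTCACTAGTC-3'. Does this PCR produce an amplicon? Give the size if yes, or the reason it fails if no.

Yes — a 52 bp product.

Primer A (CTTGAGGTT) matches the top strand at positions 5–13; it acts as a forward primer.
Primer B's reverse complement is GACTAGTGAGACCGTCGTTG, matching the top strand at positions 37–56; it acts as a reverse primer.
The 3' ends face each other across positions 5–56, giving a 52 bp product.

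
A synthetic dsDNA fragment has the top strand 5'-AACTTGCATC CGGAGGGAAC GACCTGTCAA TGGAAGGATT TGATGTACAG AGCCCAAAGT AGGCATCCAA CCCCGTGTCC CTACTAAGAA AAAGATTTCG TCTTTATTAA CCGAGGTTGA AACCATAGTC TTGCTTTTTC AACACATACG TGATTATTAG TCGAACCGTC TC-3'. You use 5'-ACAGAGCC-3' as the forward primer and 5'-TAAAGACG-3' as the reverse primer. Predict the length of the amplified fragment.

60 bp

Forward primer ACAGAGCC is found on the top strand at positions 47–54.
The reverse primer's reverse complement is CGTCTTTA, which matches the template at positions 99–106.
Amplicon spans positions 47–106: 60 bp.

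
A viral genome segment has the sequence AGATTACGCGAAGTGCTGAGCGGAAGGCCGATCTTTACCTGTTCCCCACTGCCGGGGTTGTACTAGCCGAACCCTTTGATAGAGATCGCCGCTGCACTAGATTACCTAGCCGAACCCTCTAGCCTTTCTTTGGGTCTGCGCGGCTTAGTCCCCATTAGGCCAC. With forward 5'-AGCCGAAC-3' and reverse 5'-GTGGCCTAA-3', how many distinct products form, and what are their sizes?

The forward primer AGCCGAAC matches the top strand at positions 65–72, 108–115.
The reverse primer's reverse complement is TTAGGCCAC, matching at positions 155–163.
Each forward site pairs with the reverse site to give a product ending at position 163: sizes 99, 56 bp.

Two products: 99 bp, 56 bp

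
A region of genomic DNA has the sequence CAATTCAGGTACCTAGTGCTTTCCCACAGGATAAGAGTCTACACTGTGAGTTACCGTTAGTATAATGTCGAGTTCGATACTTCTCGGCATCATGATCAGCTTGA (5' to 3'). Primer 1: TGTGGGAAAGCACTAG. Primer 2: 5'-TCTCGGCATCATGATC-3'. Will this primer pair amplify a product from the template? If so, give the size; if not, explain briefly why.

Primer 1 (TGTGGGAAAGCACTAG) has reverse complement CTAGTGCTTTCCCACA, which matches the top strand at positions 13–28; primer 1 anneals to the top strand there with its 3' end pointing upstream toward position 13.
Primer 2 (TCTCGGCATCATGATC) matches the top strand directly at positions 82–97; it anneals to the bottom strand with its 3' end pointing downstream toward position 97.
The 3' ends diverge (primer 1 extends toward position 1, primer 2 toward position 104), so the primers never converge on a shared product.

No product — the primers' 3' ends point away from each other.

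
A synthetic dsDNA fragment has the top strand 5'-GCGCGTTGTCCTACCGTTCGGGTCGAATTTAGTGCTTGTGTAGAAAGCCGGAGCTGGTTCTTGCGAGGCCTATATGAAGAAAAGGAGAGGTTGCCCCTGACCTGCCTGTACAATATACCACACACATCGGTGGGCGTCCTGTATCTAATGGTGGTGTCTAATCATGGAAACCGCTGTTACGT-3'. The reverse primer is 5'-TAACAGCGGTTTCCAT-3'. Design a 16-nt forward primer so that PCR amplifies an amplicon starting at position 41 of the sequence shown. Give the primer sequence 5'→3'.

The reverse primer's reverse complement ATGGAAACCGCTGTTA matches the template at positions 164–179; the product starts at position 41.
The forward primer is identical to the top strand over positions 41–56: TAGAAAGCCGGAGCTG.

5'-TAGAAAGCCGGAGCTG-3'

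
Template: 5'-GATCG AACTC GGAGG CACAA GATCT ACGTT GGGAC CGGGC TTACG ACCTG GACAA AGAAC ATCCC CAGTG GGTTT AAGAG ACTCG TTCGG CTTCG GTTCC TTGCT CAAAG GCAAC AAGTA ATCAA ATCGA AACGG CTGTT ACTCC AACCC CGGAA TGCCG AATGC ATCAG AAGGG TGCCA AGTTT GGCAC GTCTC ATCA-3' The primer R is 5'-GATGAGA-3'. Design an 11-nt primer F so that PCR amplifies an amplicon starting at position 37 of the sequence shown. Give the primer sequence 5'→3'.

5'-GGGCTTACGAC-3'

The reverse primer's reverse complement TCTCATC matches the template at positions 192–198; the product starts at position 37.
The forward primer is identical to the top strand over positions 37–47: GGGCTTACGAC.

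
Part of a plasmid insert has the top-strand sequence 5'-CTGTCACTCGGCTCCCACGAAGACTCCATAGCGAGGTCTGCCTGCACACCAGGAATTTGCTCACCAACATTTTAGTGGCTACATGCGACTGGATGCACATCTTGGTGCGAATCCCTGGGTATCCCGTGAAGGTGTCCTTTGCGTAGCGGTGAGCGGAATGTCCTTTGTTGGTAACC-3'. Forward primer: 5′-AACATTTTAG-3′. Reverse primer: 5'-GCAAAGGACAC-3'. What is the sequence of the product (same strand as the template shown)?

5'-AACATTTTAGTGGCTACATGCGACTGGATGCACATCTTGGTGCGAATCCCTGGGTATCCCGTGAAGGTGTCCTTTGC-3'

Scanning the template, AACATTTTAG occurs at positions 66–75; this primer anneals to the bottom strand there with its 3' end pointing downstream.
Reverse complement of the reverse primer: GTGTCCTTTGC. This occurs on the top strand at positions 132–142.
The product is the template from position 66 through 142 (77 bp).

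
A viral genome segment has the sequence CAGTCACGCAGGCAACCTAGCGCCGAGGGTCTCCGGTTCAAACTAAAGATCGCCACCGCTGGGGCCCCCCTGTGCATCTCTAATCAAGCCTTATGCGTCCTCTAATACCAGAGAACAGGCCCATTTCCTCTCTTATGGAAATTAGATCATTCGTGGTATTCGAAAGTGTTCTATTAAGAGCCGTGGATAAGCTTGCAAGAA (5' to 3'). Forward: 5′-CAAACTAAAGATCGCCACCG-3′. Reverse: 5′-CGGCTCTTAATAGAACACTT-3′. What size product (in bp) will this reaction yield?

Scanning the template, CAAACTAAAGATCGCCACCG occurs at positions 39–58; this primer anneals to the bottom strand there with its 3' end pointing downstream.
Taking the reverse complement of CGGCTCTTAATAGAACACTT gives AAGTGTTCTATTAAGAGCCG, found at positions 164–183 on the template; the primer anneals here to the top strand with its 3' end pointing upstream.
The product runs from position 39 to position 183, so its length is 183 − 39 + 1 = 145 bp.

145 bp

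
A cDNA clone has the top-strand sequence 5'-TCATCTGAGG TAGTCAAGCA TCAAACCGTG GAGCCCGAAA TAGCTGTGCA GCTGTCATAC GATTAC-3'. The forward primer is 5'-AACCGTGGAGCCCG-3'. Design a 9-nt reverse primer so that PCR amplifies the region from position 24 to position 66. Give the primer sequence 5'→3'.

5'-GTAATCGTA-3'

The product's 3' end on the top strand is position 66.
The reverse primer anneals to the top strand over positions 58–66, i.e. to TACGATTAC.
Its sequence written 5'→3' is the reverse complement: GTAATCGTA.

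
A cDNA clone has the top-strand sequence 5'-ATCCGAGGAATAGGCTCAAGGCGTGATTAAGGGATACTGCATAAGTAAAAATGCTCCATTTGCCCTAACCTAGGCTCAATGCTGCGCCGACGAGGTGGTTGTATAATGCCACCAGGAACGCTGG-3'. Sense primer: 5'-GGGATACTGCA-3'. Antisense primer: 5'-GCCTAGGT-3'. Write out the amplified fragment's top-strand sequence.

The forward primer matches the template at positions 31–41.
Reverse complement of the reverse primer: ACCTAGGC. This occurs on the top strand at positions 68–75.
The product is the template from position 31 through 75 (45 bp).

5'-GGGATACTGCATAAGTAAAAATGCTCCATTTGCCCTAACCTAGGC-3'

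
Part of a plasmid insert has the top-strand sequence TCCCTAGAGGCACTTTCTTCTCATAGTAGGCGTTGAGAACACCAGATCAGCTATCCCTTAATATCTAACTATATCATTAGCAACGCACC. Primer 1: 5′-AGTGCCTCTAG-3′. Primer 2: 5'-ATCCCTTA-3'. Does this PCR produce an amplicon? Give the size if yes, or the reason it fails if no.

Primer 1 (AGTGCCTCTAG) has reverse complement CTAGAGGCACT, which matches the top strand at positions 4–14; primer 1 anneals to the top strand there with its 3' end pointing upstream toward position 4.
Primer 2 (ATCCCTTA) matches the top strand directly at positions 53–60; it anneals to the bottom strand with its 3' end pointing downstream toward position 60.
The 3' ends diverge (primer 1 extends toward position 1, primer 2 toward position 89), so the primers never converge on a shared product.

No product — the primers' 3' ends point away from each other.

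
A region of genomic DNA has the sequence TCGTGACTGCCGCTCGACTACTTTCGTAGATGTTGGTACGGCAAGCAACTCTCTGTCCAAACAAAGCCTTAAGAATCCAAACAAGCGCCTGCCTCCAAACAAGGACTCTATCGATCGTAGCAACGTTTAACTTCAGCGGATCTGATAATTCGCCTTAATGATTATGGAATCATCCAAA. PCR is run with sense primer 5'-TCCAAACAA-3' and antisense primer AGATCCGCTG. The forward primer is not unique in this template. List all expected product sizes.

The forward primer TCCAAACAA matches the top strand at positions 56–64, 76–84, 94–102.
The reverse primer's reverse complement is CAGCGGATCT, matching at positions 134–143.
Each forward site pairs with the reverse site to give a product ending at position 143: sizes 88, 68, 50 bp.

88 bp, 68 bp, 50 bp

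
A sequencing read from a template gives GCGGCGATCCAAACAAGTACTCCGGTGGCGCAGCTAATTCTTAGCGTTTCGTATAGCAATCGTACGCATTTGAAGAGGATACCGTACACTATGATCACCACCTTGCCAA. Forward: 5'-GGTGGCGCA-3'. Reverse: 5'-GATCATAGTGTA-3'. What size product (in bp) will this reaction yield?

73 bp

Scanning the template, GGTGGCGCA occurs at positions 24–32; this primer anneals to the bottom strand there with its 3' end pointing downstream.
Reverse complement of the reverse primer: TACACTATGATC. This occurs on the top strand at positions 85–96.
Amplicon spans positions 24–96: 73 bp.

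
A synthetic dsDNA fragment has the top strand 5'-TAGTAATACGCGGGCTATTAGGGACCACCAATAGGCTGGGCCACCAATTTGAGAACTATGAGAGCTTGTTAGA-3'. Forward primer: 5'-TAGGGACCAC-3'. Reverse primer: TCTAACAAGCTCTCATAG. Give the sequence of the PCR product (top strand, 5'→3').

Scanning the template, TAGGGACCAC occurs at positions 19–28; this primer anneals to the bottom strand there with its 3' end pointing downstream.
Reverse complement of the reverse primer: CTATGAGAGCTTGTTAGA. This occurs on the top strand at positions 56–73.
The product is the template from position 19 through 73 (55 bp).

5'-TAGGGACCACCAATAGGCTGGGCCACCAATTTGAGAACTATGAGAGCTTGTTAGA-3'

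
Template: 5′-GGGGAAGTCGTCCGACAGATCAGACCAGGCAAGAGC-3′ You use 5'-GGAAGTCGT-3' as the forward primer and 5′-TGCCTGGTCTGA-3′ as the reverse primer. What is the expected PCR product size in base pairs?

29 bp

Scanning the template, GGAAGTCGT occurs at positions 3–11; this primer anneals to the bottom strand there with its 3' end pointing downstream.
Reverse complement of the reverse primer: TCAGACCAGGCA. This occurs on the top strand at positions 20–31.
The product runs from position 3 to position 31, so its length is 31 − 3 + 1 = 29 bp.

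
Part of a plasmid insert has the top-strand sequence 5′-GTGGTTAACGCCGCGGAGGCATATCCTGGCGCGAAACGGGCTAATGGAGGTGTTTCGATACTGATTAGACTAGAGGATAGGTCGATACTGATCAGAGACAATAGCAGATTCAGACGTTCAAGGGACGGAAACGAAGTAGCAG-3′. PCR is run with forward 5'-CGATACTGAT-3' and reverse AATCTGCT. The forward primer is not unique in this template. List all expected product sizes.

The forward primer CGATACTGAT matches the top strand at positions 56–65, 83–92.
The reverse primer's reverse complement is AGCAGATT, matching at positions 103–110.
Each forward site pairs with the reverse site to give a product ending at position 110: sizes 55, 28 bp.

55 bp, 28 bp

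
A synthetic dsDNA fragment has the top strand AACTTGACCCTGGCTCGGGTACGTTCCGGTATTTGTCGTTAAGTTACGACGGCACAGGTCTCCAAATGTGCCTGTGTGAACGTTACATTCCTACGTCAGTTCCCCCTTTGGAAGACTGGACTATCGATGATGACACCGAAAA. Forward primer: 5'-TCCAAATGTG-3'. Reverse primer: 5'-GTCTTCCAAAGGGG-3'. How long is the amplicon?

56 bp

Forward primer TCCAAATGTG is found on the top strand at positions 61–70.
Taking the reverse complement of GTCTTCCAAAGGGG gives CCCCTTTGGAAGAC, found at positions 103–116 on the template; the primer anneals here to the top strand with its 3' end pointing upstream.
Product length = (reverse-primer end) − (forward-primer start) + 1 = 116 − 61 + 1 = 56 bp.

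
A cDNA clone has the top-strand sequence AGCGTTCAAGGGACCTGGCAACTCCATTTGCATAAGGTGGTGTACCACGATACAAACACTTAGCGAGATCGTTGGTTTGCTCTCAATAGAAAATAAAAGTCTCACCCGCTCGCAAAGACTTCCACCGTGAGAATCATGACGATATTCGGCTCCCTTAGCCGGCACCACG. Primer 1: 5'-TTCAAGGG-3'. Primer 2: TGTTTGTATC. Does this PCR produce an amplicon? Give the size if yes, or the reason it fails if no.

Yes — a 54 bp product.

Primer 1 (TTCAAGGG) matches the top strand at positions 5–12; it acts as a forward primer.
Primer 2's reverse complement is GATACAAACA, matching the top strand at positions 49–58; it acts as a reverse primer.
The 3' ends face each other across positions 5–58, giving a 54 bp product.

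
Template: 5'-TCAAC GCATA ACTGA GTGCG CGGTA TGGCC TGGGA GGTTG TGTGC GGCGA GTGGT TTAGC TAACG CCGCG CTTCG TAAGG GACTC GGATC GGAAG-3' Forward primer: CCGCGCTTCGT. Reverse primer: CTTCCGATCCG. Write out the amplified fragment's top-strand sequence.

5'-CCGCGCTTCGTAAGGGACTCGGATCGGAAG-3'

Forward primer CCGCGCTTCGT is found on the top strand at positions 66–76.
Reverse complement of the reverse primer: CGGATCGGAAG. This occurs on the top strand at positions 85–95.
The product is the template from position 66 through 95 (30 bp).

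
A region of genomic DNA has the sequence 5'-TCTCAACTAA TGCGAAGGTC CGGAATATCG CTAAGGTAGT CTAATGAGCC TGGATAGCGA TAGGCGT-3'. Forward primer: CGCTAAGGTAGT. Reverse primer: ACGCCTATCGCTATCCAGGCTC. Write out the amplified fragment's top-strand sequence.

5'-CGCTAAGGTAGTCTAATGAGCCTGGATAGCGATAGGCGT-3'

Scanning the template, CGCTAAGGTAGT occurs at positions 29–40; this primer anneals to the bottom strand there with its 3' end pointing downstream.
The reverse primer's reverse complement is GAGCCTGGATAGCGATAGGCGT, which matches the template at positions 46–67.
The product is the template from position 29 through 67 (39 bp).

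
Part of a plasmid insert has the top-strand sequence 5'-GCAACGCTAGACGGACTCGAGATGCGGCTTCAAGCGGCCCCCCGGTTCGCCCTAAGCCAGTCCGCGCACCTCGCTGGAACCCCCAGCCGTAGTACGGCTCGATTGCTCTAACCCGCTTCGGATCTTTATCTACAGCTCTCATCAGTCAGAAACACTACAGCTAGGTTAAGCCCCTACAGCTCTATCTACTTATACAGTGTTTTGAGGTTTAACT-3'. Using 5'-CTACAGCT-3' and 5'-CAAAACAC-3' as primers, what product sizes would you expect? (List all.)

The forward primer CTACAGCT matches the top strand at positions 130–137, 155–162, 174–181.
The reverse primer's reverse complement is GTGTTTTG, matching at positions 197–204.
Each forward site pairs with the reverse site to give a product ending at position 204: sizes 75, 50, 31 bp.

75 bp, 50 bp, 31 bp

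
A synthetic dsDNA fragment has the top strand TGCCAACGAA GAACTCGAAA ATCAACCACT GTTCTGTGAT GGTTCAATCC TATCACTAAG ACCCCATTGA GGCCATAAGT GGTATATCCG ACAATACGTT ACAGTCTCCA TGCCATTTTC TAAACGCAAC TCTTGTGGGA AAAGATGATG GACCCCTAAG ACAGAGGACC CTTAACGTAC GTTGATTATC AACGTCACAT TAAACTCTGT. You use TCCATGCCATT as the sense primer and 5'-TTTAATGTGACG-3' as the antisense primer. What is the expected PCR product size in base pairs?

The forward primer matches the template at positions 107–117.
Taking the reverse complement of TTTAATGTGACG gives CGTCACATTAAA, found at positions 193–204 on the template; the primer anneals here to the top strand with its 3' end pointing upstream.
Amplicon spans positions 107–204: 98 bp.

98 bp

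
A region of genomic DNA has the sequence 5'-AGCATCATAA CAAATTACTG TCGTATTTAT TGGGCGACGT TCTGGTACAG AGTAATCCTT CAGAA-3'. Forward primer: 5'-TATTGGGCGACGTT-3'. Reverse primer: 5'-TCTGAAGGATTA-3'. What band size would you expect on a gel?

37 bp

Scanning the template, TATTGGGCGACGTT occurs at positions 28–41; this primer anneals to the bottom strand there with its 3' end pointing downstream.
Reverse complement of the reverse primer: TAATCCTTCAGA. This occurs on the top strand at positions 53–64.
The product runs from position 28 to position 64, so its length is 64 − 28 + 1 = 37 bp.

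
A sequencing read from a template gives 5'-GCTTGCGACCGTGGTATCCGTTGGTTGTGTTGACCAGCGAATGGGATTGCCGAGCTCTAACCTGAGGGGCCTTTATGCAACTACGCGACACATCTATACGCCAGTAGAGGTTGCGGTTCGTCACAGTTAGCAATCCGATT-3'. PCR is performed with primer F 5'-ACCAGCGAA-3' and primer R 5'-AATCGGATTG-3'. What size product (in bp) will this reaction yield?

The forward primer matches the template at positions 33–41.
Reverse complement of the reverse primer: CAATCCGATT. This occurs on the top strand at positions 131–140.
Amplicon spans positions 33–140: 108 bp.

108 bp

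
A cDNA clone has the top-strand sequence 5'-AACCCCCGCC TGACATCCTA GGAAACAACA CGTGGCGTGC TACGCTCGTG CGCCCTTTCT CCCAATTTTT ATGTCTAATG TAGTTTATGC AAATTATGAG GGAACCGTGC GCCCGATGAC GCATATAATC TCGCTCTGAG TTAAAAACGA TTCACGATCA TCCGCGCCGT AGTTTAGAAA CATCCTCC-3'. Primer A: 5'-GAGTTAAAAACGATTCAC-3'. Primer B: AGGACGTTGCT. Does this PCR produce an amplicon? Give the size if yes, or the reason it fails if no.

Primer B (AGGACGTTGCT) does not match the top strand, and its reverse complement AGCAACGTCCT does not match either.
With no annealing site for primer B, no amplification occurs.

No product — primer B has no binding site in the template.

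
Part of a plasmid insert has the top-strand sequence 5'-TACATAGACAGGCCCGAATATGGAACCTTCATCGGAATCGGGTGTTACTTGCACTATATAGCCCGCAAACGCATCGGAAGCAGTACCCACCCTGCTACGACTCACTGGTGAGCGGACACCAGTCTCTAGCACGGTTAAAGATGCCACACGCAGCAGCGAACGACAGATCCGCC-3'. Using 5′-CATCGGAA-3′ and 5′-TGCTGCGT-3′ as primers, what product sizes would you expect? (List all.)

The forward primer CATCGGAA matches the top strand at positions 30–37, 72–79.
The reverse primer's reverse complement is ACGCAGCA, matching at positions 148–155.
Each forward site pairs with the reverse site to give a product ending at position 155: sizes 126, 84 bp.

126 bp, 84 bp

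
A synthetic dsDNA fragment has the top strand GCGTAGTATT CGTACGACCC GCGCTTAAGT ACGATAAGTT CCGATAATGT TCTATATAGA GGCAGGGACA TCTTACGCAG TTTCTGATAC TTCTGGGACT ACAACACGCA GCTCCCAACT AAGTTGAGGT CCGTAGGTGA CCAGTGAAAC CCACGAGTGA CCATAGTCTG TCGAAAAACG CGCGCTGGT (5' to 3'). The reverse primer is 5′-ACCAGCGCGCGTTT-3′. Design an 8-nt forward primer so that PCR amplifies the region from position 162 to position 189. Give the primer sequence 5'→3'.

The reverse primer's reverse complement AAACGCGCGCTGGT matches the template at positions 176–189; the product starts at position 162.
The forward primer is identical to the top strand over positions 162–169: CATAGTCT.

5'-CATAGTCT-3'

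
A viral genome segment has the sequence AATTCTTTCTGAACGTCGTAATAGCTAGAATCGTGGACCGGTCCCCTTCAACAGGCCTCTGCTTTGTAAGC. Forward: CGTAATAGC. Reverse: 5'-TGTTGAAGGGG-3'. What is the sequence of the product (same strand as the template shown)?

Forward primer CGTAATAGC is found on the top strand at positions 17–25.
Reverse complement of the reverse primer: CCCCTTCAACA. This occurs on the top strand at positions 43–53.
The product is the template from position 17 through 53 (37 bp).

5'-CGTAATAGCTAGAATCGTGGACCGGTCCCCTTCAACA-3'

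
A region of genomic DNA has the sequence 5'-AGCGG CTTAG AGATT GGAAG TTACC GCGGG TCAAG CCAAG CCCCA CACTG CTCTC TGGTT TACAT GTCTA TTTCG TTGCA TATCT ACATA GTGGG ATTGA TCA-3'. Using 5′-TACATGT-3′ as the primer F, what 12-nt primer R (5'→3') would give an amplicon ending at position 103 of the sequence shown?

The forward primer binds at positions 61–67; the product's 3' end on the top strand is position 103.
The reverse primer anneals to the top strand over positions 92–103, i.e. to TGGGATTGATCA.
Its sequence written 5'→3' is the reverse complement: TGATCAATCCCA.

5'-TGATCAATCCCA-3'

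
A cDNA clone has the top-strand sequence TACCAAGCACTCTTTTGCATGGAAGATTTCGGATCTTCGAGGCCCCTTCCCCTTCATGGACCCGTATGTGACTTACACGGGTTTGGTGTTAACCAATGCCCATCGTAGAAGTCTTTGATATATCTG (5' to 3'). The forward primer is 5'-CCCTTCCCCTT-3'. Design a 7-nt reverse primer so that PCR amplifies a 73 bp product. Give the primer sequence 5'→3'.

The forward primer binds at positions 44–54, so a 73 bp product ends at position 44 + 73 − 1 = 116.
The reverse primer anneals to the top strand over positions 110–116, i.e. to AGTCTTT.
Its sequence written 5'→3' is the reverse complement: AAAGACT.

5'-AAAGACT-3'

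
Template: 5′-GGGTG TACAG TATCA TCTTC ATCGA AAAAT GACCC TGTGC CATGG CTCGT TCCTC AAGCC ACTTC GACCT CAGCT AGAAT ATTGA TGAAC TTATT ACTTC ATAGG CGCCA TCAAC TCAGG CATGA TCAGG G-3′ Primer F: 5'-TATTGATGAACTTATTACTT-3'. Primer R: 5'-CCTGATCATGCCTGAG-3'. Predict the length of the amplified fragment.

51 bp

Scanning the template, TATTGATGAACTTATTACTT occurs at positions 80–99; this primer anneals to the bottom strand there with its 3' end pointing downstream.
Reverse complement of the reverse primer: CTCAGGCATGATCAGG. This occurs on the top strand at positions 115–130.
The product runs from position 80 to position 130, so its length is 130 − 80 + 1 = 51 bp.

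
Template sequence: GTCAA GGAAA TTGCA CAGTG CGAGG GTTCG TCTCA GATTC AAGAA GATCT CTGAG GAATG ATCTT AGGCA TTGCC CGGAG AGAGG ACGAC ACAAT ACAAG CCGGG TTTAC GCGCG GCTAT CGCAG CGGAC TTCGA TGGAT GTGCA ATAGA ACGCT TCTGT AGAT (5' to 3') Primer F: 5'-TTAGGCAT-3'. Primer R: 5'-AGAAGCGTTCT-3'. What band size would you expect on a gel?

95 bp

Scanning the template, TTAGGCAT occurs at positions 64–71; this primer anneals to the bottom strand there with its 3' end pointing downstream.
The reverse primer's reverse complement is AGAACGCTTCT, which matches the template at positions 148–158.
Product length = (reverse-primer end) − (forward-primer start) + 1 = 158 − 64 + 1 = 95 bp.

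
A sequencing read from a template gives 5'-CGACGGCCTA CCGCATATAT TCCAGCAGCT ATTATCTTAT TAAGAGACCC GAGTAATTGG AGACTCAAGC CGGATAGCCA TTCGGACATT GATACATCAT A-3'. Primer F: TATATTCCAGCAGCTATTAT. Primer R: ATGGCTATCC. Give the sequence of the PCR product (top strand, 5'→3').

Forward primer TATATTCCAGCAGCTATTAT is found on the top strand at positions 16–35.
Taking the reverse complement of ATGGCTATCC gives GGATAGCCAT, found at positions 72–81 on the template; the primer anneals here to the top strand with its 3' end pointing upstream.
The product is the template from position 16 through 81 (66 bp).

5'-TATATTCCAGCAGCTATTATCTTATTAAGAGACCCGAGTAATTGGAGACTCAAGCCGGATAGCCAT-3'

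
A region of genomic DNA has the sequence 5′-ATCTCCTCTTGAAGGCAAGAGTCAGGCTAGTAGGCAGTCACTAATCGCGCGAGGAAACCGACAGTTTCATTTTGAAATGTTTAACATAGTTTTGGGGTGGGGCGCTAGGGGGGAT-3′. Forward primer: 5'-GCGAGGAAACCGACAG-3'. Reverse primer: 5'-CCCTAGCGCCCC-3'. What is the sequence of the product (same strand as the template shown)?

The forward primer matches the template at positions 49–64.
Taking the reverse complement of CCCTAGCGCCCC gives GGGGCGCTAGGG, found at positions 99–110 on the template; the primer anneals here to the top strand with its 3' end pointing upstream.
The product is the template from position 49 through 110 (62 bp).

5'-GCGAGGAAACCGACAGTTTCATTTTGAAATGTTTAACATAGTTTTGGGGTGGGGCGCTAGGG-3'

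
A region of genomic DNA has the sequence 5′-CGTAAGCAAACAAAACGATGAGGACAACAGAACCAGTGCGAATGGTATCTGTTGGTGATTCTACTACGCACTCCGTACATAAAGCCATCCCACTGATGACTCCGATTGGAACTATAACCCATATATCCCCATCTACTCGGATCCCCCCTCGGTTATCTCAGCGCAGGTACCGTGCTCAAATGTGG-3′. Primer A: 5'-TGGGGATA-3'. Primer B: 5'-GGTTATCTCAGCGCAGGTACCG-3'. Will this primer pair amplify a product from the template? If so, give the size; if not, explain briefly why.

No product — the primers' 3' ends point away from each other.

Primer A (TGGGGATA) has reverse complement TATCCCCA, which matches the top strand at positions 124–131; primer A anneals to the top strand there with its 3' end pointing upstream toward position 124.
Primer B (GGTTATCTCAGCGCAGGTACCG) matches the top strand directly at positions 151–172; it anneals to the bottom strand with its 3' end pointing downstream toward position 172.
The 3' ends diverge (primer A extends toward position 1, primer B toward position 185), so the primers never converge on a shared product.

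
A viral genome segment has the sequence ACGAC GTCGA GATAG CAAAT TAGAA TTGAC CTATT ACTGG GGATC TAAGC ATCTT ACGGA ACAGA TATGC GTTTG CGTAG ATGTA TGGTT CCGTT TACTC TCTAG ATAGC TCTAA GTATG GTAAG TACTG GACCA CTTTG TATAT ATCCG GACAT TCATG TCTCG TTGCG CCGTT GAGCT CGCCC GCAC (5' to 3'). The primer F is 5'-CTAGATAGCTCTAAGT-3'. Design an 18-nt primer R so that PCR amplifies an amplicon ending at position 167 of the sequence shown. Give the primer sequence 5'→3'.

The forward primer binds at positions 102–117; the product's 3' end on the top strand is position 167.
The reverse primer anneals to the top strand over positions 150–167, i.e. to GGACATTCATGTCTCGTT.
Its sequence written 5'→3' is the reverse complement: AACGAGACATGAATGTCC.

5'-AACGAGACATGAATGTCC-3'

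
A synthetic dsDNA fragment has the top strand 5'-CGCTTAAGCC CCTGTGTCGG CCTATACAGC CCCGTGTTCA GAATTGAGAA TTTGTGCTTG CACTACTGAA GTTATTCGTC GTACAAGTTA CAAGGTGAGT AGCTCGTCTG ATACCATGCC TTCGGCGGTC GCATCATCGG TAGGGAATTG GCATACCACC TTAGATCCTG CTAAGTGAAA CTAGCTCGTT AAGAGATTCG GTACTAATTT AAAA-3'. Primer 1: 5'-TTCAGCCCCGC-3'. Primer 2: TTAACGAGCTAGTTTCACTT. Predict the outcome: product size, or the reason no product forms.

Primer 1 (TTCAGCCCCGC) does not match the top strand, and its reverse complement GCGGGGCTGAA does not match either.
With no annealing site for primer 1, no amplification occurs.

No product — primer 1 has no binding site in the template.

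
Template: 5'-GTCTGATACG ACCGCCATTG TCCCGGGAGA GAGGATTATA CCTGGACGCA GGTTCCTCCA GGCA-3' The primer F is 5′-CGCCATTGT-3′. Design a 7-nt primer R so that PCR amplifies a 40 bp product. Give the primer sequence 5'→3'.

The forward primer binds at positions 13–21, so a 40 bp product ends at position 13 + 40 − 1 = 52.
The reverse primer anneals to the top strand over positions 46–52, i.e. to ACGCAGG.
Its sequence written 5'→3' is the reverse complement: CCTGCGT.

5'-CCTGCGT-3'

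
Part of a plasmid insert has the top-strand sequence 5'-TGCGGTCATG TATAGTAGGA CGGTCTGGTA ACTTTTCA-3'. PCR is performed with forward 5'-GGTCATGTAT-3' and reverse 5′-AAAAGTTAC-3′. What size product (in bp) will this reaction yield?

33 bp

Forward primer GGTCATGTAT is found on the top strand at positions 4–13.
The reverse primer's reverse complement is GTAACTTTT, which matches the template at positions 28–36.
Amplicon spans positions 4–36: 33 bp.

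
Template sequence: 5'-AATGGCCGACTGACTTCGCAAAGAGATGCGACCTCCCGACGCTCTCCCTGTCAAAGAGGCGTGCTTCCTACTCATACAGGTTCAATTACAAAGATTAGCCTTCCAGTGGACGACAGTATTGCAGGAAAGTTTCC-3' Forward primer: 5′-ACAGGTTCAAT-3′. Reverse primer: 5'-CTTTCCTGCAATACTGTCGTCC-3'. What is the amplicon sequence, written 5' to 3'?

Scanning the template, ACAGGTTCAAT occurs at positions 76–86; this primer anneals to the bottom strand there with its 3' end pointing downstream.
The reverse primer's reverse complement is GGACGACAGTATTGCAGGAAAG, which matches the template at positions 108–129.
The product is the template from position 76 through 129 (54 bp).

5'-ACAGGTTCAATTACAAAGATTAGCCTTCCAGTGGACGACAGTATTGCAGGAAAG-3'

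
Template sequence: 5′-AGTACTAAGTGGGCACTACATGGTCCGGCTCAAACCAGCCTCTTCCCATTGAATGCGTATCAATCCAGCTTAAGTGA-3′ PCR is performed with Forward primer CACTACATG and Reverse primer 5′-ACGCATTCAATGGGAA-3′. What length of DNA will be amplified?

45 bp

Scanning the template, CACTACATG occurs at positions 14–22; this primer anneals to the bottom strand there with its 3' end pointing downstream.
The reverse primer's reverse complement is TTCCCATTGAATGCGT, which matches the template at positions 43–58.
Amplicon spans positions 14–58: 45 bp.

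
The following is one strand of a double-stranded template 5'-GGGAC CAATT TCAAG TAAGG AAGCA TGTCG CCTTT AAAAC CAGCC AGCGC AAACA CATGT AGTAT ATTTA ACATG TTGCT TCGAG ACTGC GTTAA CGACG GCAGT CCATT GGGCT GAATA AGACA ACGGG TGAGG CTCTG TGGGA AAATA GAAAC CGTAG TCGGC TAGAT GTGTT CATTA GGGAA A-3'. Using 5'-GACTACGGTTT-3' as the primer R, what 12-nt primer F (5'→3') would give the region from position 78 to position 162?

The reverse primer's reverse complement AAACCGTAGTC matches the template at positions 152–162; the product starts at position 78.
The forward primer is identical to the top strand over positions 78–89: GCTTCGAGACTG.

5'-GCTTCGAGACTG-3'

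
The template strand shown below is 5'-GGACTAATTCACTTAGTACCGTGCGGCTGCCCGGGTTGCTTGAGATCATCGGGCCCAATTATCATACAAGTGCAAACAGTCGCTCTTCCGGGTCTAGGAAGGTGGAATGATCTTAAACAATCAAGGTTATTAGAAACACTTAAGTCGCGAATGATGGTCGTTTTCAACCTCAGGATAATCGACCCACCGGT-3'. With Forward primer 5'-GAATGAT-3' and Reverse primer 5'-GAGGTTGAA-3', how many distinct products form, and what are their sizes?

Two products: 67 bp, 23 bp

The forward primer GAATGAT matches the top strand at positions 105–111, 149–155.
The reverse primer's reverse complement is TTCAACCTC, matching at positions 163–171.
Each forward site pairs with the reverse site to give a product ending at position 171: sizes 67, 23 bp.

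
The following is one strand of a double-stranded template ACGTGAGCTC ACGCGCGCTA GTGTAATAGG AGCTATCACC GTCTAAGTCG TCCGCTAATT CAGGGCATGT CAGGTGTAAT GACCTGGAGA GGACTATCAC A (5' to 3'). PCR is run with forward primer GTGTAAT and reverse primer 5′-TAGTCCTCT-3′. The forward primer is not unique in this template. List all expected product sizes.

76 bp, 23 bp

The forward primer GTGTAAT matches the top strand at positions 21–27, 74–80.
The reverse primer's reverse complement is AGAGGACTA, matching at positions 88–96.
Each forward site pairs with the reverse site to give a product ending at position 96: sizes 76, 23 bp.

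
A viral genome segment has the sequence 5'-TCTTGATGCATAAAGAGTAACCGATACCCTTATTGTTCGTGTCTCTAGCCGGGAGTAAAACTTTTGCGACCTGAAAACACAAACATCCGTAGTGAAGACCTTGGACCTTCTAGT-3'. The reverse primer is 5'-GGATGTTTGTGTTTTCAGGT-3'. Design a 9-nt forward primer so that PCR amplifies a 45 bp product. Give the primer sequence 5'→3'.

The reverse primer's reverse complement ACCTGAAAACACAAACATCC matches the template at positions 69–88, so the product ends at position 88.
A 45 bp product then starts at position 88 − 45 + 1 = 44.
The forward primer is identical to the top strand there: TCTAGCCGG.

5'-TCTAGCCGG-3'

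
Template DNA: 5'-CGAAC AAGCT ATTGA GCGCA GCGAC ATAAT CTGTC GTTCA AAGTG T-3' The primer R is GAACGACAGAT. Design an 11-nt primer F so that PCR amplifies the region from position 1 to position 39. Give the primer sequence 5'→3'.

The reverse primer's reverse complement ATCTGTCGTTC matches the template at positions 29–39; the product starts at position 1.
The forward primer is identical to the top strand over positions 1–11: CGAACAAGCTA.

5'-CGAACAAGCTA-3'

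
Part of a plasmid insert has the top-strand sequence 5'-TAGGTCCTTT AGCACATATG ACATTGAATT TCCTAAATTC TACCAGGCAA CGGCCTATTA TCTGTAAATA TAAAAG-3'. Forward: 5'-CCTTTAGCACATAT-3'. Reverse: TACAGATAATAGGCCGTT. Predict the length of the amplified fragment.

61 bp

Scanning the template, CCTTTAGCACATAT occurs at positions 6–19; this primer anneals to the bottom strand there with its 3' end pointing downstream.
Taking the reverse complement of TACAGATAATAGGCCGTT gives AACGGCCTATTATCTGTA, found at positions 49–66 on the template; the primer anneals here to the top strand with its 3' end pointing upstream.
Amplicon spans positions 6–66: 61 bp.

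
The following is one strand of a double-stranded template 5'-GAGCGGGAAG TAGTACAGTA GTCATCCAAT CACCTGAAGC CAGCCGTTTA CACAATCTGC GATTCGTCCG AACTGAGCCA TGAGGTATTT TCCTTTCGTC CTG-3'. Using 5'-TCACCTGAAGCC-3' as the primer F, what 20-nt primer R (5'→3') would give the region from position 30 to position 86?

5'-ACCTCATGGCTCAGTTCGGA-3'

The product's 3' end on the top strand is position 86.
The reverse primer anneals to the top strand over positions 67–86, i.e. to TCCGAACTGAGCCATGAGGT.
Its sequence written 5'→3' is the reverse complement: ACCTCATGGCTCAGTTCGGA.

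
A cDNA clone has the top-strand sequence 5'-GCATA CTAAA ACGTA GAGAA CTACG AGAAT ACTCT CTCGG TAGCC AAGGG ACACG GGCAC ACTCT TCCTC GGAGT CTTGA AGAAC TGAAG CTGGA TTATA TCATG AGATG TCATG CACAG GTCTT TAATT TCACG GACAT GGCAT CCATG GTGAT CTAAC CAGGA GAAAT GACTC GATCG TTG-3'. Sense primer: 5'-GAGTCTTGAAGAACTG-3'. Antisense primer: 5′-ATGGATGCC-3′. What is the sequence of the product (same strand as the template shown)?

5'-GAGTCTTGAAGAACTGAAGCTGGATTATATCATGAGATGTCATGCACAGGTCTTTAATTTCACGGACATGGCATCCAT-3'

Forward primer GAGTCTTGAAGAACTG is found on the top strand at positions 72–87.
Taking the reverse complement of ATGGATGCC gives GGCATCCAT, found at positions 141–149 on the template; the primer anneals here to the top strand with its 3' end pointing upstream.
The product is the template from position 72 through 149 (78 bp).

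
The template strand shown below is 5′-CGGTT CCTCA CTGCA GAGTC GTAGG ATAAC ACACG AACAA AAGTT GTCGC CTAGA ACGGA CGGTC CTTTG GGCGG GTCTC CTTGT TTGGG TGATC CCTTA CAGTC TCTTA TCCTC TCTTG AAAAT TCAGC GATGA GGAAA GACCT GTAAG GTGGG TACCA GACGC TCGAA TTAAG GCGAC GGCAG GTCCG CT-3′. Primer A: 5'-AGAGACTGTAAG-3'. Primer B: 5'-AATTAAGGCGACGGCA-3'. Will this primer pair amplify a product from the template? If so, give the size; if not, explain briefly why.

No product — the primers' 3' ends point away from each other.

Primer A (AGAGACTGTAAG) has reverse complement CTTACAGTCTCT, which matches the top strand at positions 97–108; primer A anneals to the top strand there with its 3' end pointing upstream toward position 97.
Primer B (AATTAAGGCGACGGCA) matches the top strand directly at positions 169–184; it anneals to the bottom strand with its 3' end pointing downstream toward position 184.
The 3' ends diverge (primer A extends toward position 1, primer B toward position 192), so the primers never converge on a shared product.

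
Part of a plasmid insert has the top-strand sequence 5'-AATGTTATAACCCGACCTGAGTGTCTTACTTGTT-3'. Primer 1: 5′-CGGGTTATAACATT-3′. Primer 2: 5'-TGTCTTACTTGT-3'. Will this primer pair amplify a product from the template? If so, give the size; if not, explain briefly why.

No product — the primers' 3' ends point away from each other.

Primer 1 (CGGGTTATAACATT) has reverse complement AATGTTATAACCCG, which matches the top strand at positions 1–14; primer 1 anneals to the top strand there with its 3' end pointing upstream toward position 1.
Primer 2 (TGTCTTACTTGT) matches the top strand directly at positions 22–33; it anneals to the bottom strand with its 3' end pointing downstream toward position 33.
The 3' ends diverge (primer 1 extends toward position 1, primer 2 toward position 34), so the primers never converge on a shared product.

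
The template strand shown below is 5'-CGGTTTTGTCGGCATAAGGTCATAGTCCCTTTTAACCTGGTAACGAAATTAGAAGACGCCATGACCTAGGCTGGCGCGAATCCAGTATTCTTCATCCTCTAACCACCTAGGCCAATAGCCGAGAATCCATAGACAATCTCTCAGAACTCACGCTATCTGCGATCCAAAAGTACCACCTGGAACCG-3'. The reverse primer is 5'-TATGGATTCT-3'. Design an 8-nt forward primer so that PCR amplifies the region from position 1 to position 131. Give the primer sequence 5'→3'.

5'-CGGTTTTG-3'

The reverse primer's reverse complement AGAATCCATA matches the template at positions 122–131; the product starts at position 1.
The forward primer is identical to the top strand over positions 1–8: CGGTTTTG.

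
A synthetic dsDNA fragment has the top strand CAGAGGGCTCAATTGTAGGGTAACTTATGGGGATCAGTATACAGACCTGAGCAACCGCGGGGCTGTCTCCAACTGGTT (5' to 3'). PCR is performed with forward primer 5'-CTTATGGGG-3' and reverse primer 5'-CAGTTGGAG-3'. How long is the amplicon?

52 bp

The forward primer matches the template at positions 24–32.
Reverse complement of the reverse primer: CTCCAACTG. This occurs on the top strand at positions 67–75.
Product length = (reverse-primer end) − (forward-primer start) + 1 = 75 − 24 + 1 = 52 bp.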